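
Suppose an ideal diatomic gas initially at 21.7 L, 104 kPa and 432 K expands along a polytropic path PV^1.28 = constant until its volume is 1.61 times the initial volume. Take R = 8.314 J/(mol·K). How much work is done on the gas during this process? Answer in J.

-1010 J

n = P₁V₁/(RT₁) = 104×21.7/(8.314×432) = 0.628 mol.
Polytropic n=1.28: T₂ = T₁(V₁/V₂)^(n−1) = 432×(0.621)^0.28 = 378 K; P₂ = P₁(V₁/V₂)^n = 56.5 kPa.
W = (P₁V₁−P₂V₂)/(n−1) = (104×21.7−56.5×34.9)/0.28 = 1010 J.
Work done on the gas = −W_by = -1010 J.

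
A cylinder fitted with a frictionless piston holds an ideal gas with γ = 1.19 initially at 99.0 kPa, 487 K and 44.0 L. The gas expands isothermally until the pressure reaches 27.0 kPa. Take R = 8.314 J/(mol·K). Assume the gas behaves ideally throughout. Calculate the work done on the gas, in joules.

n = P₁V₁/(RT₁) = 99.0×44.0/(8.314×487) = 1.08 mol.
Isothermal: T stays 487 K; PV = const ⇒ V₂ = 161 L, P₂ = 27.0 kPa.
W = nRT ln(V₂/V₁) = 1.08×8.314×487×ln(3.67) = 5660 J.
Work done on the gas = −W_by = -5660 J.

-5660 J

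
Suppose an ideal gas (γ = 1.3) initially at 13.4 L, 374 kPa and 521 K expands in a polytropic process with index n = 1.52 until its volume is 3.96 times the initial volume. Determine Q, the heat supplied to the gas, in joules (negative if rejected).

-3610 J

n = P₁V₁/(RT₁) = 374×13.4/(8.314×521) = 1.16 mol.
Polytropic n=1.52: T₂ = T₁(V₁/V₂)^(n−1) = 521×(0.253)^0.52 = 255 K; P₂ = P₁(V₁/V₂)^n = 46.2 kPa.
W = (P₁V₁−P₂V₂)/(n−1) = (374×13.4−46.2×53.1)/0.52 = 4930 J.
ΔU = nCvΔT = 1.16×27.7×(255−521) = -8540 J.
Q = ΔU + W = -3610 J.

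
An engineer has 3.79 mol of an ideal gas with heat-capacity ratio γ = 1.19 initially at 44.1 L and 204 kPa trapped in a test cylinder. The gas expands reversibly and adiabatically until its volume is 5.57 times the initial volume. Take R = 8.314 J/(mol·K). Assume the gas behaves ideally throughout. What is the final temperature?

T₁ = P₁V₁/(nR) = 204×44.1/(3.79×8.314) = 286 K.
Adiabatic: TV^(γ−1) = const ⇒ T₂ = 286×(0.180)^0.190 = 206 K; PV^γ = const ⇒ P₂ = 26.4 kPa.

206 K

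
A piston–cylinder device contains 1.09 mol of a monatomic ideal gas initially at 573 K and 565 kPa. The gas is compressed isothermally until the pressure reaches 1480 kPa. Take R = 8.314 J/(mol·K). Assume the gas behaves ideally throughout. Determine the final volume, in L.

3.51 L

V₁ = nRT₁/P₁ = 1.09×8.314×573/565 = 9.19 L.
Isothermal: T stays 573 K; PV = const ⇒ V₂ = 3.51 L, P₂ = 1480 kPa.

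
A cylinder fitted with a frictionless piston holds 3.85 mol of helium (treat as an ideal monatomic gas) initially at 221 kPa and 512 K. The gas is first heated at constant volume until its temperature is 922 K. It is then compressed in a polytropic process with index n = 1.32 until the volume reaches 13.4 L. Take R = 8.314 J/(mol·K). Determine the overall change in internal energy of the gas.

V₁ = nRT₁/P₁ = 3.85×8.314×512/221 = 74.2 L.
Step 1 — Isochoric: V stays 74.2 L; P/T = const ⇒ T₂ = 922 K, P₂ = 398 kPa.
W = 0 (no volume change).
ΔU = nCvΔT = 3.85×12.5×(922−512) = 19700 J.
Q = ΔU = 19700 J.
State after step 1: P = 398 kPa, V = 74.2 L, T = 922 K.
Step 2 — Polytropic n=1.32: T₂ = T₁(V₁/V₂)^(n−1) = 922×(5.53)^0.32 = 1590 K; P₂ = P₁(V₁/V₂)^n = 3810 kPa.
W = (P₁V₁−P₂V₂)/(n−1) = (398×74.2−3810×13.4)/0.32 = -67200 J.
ΔU = nCvΔT = 3.85×12.5×(1590−922) = 32300 J.
Q = ΔU + W = -35000 J.
Net over both steps: W = -67200 J, Q = -15300 J, ΔU = 52000 J.

52000 J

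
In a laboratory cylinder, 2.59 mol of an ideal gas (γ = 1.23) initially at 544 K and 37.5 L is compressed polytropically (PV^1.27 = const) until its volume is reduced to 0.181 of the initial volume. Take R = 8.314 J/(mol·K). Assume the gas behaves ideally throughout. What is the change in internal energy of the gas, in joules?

P₁ = nRT₁/V₁ = 2.59×8.314×544/37.5 = 312 kPa.
Polytropic n=1.27: T₂ = T₁(V₁/V₂)^(n−1) = 544×(5.52)^0.27 = 863 K; P₂ = P₁(V₁/V₂)^n = 2740 kPa.
For an ideal gas ΔU = nCvΔT with Cv = R/(γ−1) = 36.1 J/(mol·K).
ΔU = 2.59×36.1×(863−544) = 29900 J.

29900 J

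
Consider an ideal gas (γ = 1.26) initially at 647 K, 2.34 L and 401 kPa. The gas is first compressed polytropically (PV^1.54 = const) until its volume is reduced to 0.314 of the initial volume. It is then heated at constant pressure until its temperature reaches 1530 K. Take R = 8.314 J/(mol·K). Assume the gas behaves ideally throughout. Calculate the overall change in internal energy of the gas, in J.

4930 J

n = P₁V₁/(RT₁) = 401×2.34/(8.314×647) = 0.174 mol.
Step 1 — Polytropic n=1.54: T₂ = T₁(V₁/V₂)^(n−1) = 647×(3.18)^0.54 = 1210 K; P₂ = P₁(V₁/V₂)^n = 2390 kPa.
W = (P₁V₁−P₂V₂)/(n−1) = (401×2.34−2390×0.735)/0.54 = -1510 J.
ΔU = nCvΔT = 0.174×32.0×(1210−647) = 3140 J.
Q = ΔU + W = 1630 J.
State after step 1: P = 2390 kPa, V = 0.735 L, T = 1210 K.
Step 2 — Isobaric: P stays 2390 kPa; V/T = const ⇒ T₂ = 1530 K, V₂ = 0.930 L.
W = PΔV = 2390×(0.930−0.735) kPa·L = 465 J.
ΔU = nCvΔT = 0.174×32.0×(1530−1210) = 1790 J.
Q = ΔU + W = nCpΔT = 2250 J.
Net over both steps: W = -1050 J, Q = 3880 J, ΔU = 4930 J.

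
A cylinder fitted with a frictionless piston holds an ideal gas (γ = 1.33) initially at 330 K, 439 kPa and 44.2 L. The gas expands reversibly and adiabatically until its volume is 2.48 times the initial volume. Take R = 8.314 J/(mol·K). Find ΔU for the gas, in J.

n = P₁V₁/(RT₁) = 439×44.2/(8.314×330) = 7.07 mol.
Adiabatic: TV^(γ−1) = const ⇒ T₂ = 330×(0.403)^0.330 = 245 K; PV^γ = const ⇒ P₂ = 131 kPa.
For an ideal gas ΔU = nCvΔT with Cv = R/(γ−1) = 25.2 J/(mol·K).
ΔU = 7.07×25.2×(245−330) = -15200 J.

-15200 J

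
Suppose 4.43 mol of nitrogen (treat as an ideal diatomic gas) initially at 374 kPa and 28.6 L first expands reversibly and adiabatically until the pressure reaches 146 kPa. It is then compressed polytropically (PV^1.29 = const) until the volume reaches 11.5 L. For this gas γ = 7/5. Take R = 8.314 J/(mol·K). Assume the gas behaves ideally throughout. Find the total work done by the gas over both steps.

T₁ = P₁V₁/(nR) = 374×28.6/(4.43×8.314) = 290 K.
Step 1 — Adiabatic: T₂/T₁ = (P₂/P₁)^((γ−1)/γ) ⇒ T₂ = 290×(0.390)^0.286 = 222 K; V₂ = 56.0 L.
ΔU = nCvΔT = 4.43×20.8×(222−290) = -6300 J.
Q = 0 for an adiabatic process, so W = −ΔU = 6300 J.
State after step 1: P = 146 kPa, V = 56.0 L, T = 222 K.
Step 2 — Polytropic n=1.29: T₂ = T₁(V₁/V₂)^(n−1) = 222×(4.87)^0.29 = 351 K; P₂ = P₁(V₁/V₂)^n = 1130 kPa.
W = (P₁V₁−P₂V₂)/(n−1) = (146×56.0−1130×11.5)/0.29 = -16400 J.
ΔU = nCvΔT = 4.43×20.8×(351−222) = 11900 J.
Q = ΔU + W = -4520 J.
Net over both steps: W = -10100 J, Q = -4520 J, ΔU = 5610 J.

-10100 J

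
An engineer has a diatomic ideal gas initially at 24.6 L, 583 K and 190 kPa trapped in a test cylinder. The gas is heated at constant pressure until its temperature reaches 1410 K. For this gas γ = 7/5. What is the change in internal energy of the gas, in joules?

n = P₁V₁/(RT₁) = 190×24.6/(8.314×583) = 0.964 mol.
Isobaric: P stays 190 kPa; V/T = const ⇒ T₂ = 1410 K, V₂ = 59.5 L.
For an ideal gas ΔU = nCvΔT with Cv = (5/2)R = 20.8 J/(mol·K).
ΔU = 0.964×20.8×(1410−583) = 16600 J.

16600 J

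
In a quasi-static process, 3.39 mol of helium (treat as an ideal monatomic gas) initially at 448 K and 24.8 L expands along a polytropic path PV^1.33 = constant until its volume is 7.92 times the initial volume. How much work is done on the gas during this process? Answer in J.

P₁ = nRT₁/V₁ = 3.39×8.314×448/24.8 = 509 kPa.
Polytropic n=1.33: T₂ = T₁(V₁/V₂)^(n−1) = 448×(0.126)^0.33 = 226 K; P₂ = P₁(V₁/V₂)^n = 32.5 kPa.
W = (P₁V₁−P₂V₂)/(n−1) = (509×24.8−32.5×196)/0.33 = 18900 J.
Work done on the gas = −W_by = -18900 J.

-18900 J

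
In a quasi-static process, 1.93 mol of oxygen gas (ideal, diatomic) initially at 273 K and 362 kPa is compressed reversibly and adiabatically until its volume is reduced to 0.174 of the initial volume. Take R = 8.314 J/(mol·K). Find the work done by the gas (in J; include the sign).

V₁ = nRT₁/P₁ = 1.93×8.314×273/362 = 12.1 L.
Adiabatic: TV^(γ−1) = const ⇒ T₂ = 273×(5.75)^0.400 = 549 K; PV^γ = const ⇒ P₂ = 4190 kPa.
ΔU = nCvΔT = 1.93×20.8×(549−273) = 11100 J.
Q = 0 for an adiabatic process, so W = −ΔU = -11100 J.

-11100 J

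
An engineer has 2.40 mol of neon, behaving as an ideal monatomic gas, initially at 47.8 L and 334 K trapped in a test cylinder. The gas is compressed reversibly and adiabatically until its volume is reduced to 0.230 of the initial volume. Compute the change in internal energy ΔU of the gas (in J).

P₁ = nRT₁/V₁ = 2.40×8.314×334/47.8 = 139 kPa.
Adiabatic: TV^(γ−1) = const ⇒ T₂ = 334×(4.35)^0.667 = 890 K; PV^γ = const ⇒ P₂ = 1610 kPa.
For an ideal gas ΔU = nCvΔT with Cv = (3/2)R = 12.5 J/(mol·K).
ΔU = 2.40×12.5×(890−334) = 16600 J.

16600 J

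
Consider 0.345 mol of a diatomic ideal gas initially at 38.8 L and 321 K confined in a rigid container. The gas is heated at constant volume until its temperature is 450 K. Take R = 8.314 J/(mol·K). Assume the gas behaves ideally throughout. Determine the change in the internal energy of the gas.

925 J

P₁ = nRT₁/V₁ = 0.345×8.314×321/38.8 = 23.7 kPa.
Isochoric: V stays 38.8 L; P/T = const ⇒ T₂ = 450 K, P₂ = 33.3 kPa.
For an ideal gas ΔU = nCvΔT with Cv = (5/2)R = 20.8 J/(mol·K).
ΔU = 0.345×20.8×(450−321) = 925 J.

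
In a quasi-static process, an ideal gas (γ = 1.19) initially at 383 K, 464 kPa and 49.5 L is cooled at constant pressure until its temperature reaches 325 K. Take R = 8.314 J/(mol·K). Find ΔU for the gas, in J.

-18300 J

n = P₁V₁/(RT₁) = 464×49.5/(8.314×383) = 7.21 mol.
Isobaric: P stays 464 kPa; V/T = const ⇒ T₂ = 325 K, V₂ = 42.0 L.
For an ideal gas ΔU = nCvΔT with Cv = R/(γ−1) = 43.8 J/(mol·K).
ΔU = 7.21×43.8×(325−383) = -18300 J.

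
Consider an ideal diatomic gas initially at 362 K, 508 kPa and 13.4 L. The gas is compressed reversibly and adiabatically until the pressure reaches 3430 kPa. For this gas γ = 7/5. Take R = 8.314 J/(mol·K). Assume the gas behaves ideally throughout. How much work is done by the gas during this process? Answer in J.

n = P₁V₁/(RT₁) = 508×13.4/(8.314×362) = 2.26 mol.
Adiabatic: T₂/T₁ = (P₂/P₁)^((γ−1)/γ) ⇒ T₂ = 362×(6.75)^0.286 = 625 K; V₂ = 3.42 L.
ΔU = nCvΔT = 2.26×20.8×(625−362) = 12400 J.
Q = 0 for an adiabatic process, so W = −ΔU = -12400 J.

-12400 J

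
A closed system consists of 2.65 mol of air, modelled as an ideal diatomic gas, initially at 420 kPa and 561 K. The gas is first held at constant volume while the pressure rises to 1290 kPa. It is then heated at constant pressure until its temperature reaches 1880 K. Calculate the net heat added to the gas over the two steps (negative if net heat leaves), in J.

V₁ = nRT₁/P₁ = 2.65×8.314×561/420 = 29.4 L.
Step 1 — Isochoric: V stays 29.4 L; P/T = const ⇒ T₂ = 1720 K, P₂ = 1290 kPa.
W = 0 (no volume change).
ΔU = nCvΔT = 2.65×20.8×(1720−561) = 64000 J.
Q = ΔU = 64000 J.
State after step 1: P = 1290 kPa, V = 29.4 L, T = 1720 K.
Step 2 — Isobaric: P stays 1290 kPa; V/T = const ⇒ T₂ = 1880 K, V₂ = 32.1 L.
W = PΔV = 1290×(32.1−29.4) kPa·L = 3460 J.
ΔU = nCvΔT = 2.65×20.8×(1880−1720) = 8640 J.
Q = ΔU + W = nCpΔT = 12100 J.
Net over both steps: W = 3460 J, Q = 76100 J, ΔU = 72700 J.

76100 J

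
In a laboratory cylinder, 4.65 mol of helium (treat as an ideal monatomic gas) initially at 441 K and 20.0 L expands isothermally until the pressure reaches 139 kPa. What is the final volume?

123 L

P₁ = nRT₁/V₁ = 4.65×8.314×441/20.0 = 852 kPa.
Isothermal: T stays 441 K; PV = const ⇒ V₂ = 123 L, P₂ = 139 kPa.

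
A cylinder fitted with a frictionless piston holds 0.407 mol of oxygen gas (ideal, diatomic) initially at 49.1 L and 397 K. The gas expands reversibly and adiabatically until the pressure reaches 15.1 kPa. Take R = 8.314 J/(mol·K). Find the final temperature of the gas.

P₁ = nRT₁/V₁ = 0.407×8.314×397/49.1 = 27.4 kPa.
Adiabatic: T₂/T₁ = (P₂/P₁)^((γ−1)/γ) ⇒ T₂ = 397×(0.552)^0.286 = 335 K; V₂ = 75.1 L.

335 K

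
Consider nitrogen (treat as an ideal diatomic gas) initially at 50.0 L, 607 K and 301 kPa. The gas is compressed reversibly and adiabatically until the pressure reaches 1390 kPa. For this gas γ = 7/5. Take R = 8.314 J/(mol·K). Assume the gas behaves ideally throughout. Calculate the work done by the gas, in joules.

-20600 J

n = P₁V₁/(RT₁) = 301×50.0/(8.314×607) = 2.98 mol.
Adiabatic: T₂/T₁ = (P₂/P₁)^((γ−1)/γ) ⇒ T₂ = 607×(4.62)^0.286 = 940 K; V₂ = 16.8 L.
ΔU = nCvΔT = 2.98×20.8×(940−607) = 20600 J.
Q = 0 for an adiabatic process, so W = −ΔU = -20600 J.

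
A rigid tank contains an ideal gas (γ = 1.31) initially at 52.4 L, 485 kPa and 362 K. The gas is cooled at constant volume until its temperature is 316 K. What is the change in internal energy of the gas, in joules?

n = P₁V₁/(RT₁) = 485×52.4/(8.314×362) = 8.44 mol.
Isochoric: V stays 52.4 L; P/T = const ⇒ T₂ = 316 K, P₂ = 423 kPa.
For an ideal gas ΔU = nCvΔT with Cv = R/(γ−1) = 26.8 J/(mol·K).
ΔU = 8.44×26.8×(316−362) = -10400 J.

-10400 J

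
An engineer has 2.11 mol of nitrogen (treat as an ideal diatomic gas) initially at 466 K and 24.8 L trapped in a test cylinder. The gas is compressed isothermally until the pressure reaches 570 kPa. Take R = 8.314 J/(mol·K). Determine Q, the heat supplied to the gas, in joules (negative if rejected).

P₁ = nRT₁/V₁ = 2.11×8.314×466/24.8 = 330 kPa.
Isothermal: T stays 466 K; PV = const ⇒ V₂ = 14.3 L, P₂ = 570 kPa.
ΔU = 0 (ideal gas, T constant).
W = nRT ln(V₂/V₁) = 2.11×8.314×466×ln(0.578) = -4480 J.
Q = ΔU + W = -4480 J.

-4480 J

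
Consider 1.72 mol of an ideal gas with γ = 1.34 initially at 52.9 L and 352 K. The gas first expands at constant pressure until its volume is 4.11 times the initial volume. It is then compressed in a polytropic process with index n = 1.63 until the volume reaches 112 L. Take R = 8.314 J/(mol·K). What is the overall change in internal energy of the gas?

P₁ = nRT₁/V₁ = 1.72×8.314×352/52.9 = 95.2 kPa.
Step 1 — Isobaric: P stays 95.2 kPa; V/T = const ⇒ T₂ = 1450 K, V₂ = 217 L.
W = PΔV = 95.2×(217−52.9) kPa·L = 15700 J.
ΔU = nCvΔT = 1.72×24.5×(1450−352) = 46000 J.
Q = ΔU + W = nCpΔT = 61700 J.
State after step 1: P = 95.2 kPa, V = 217 L, T = 1450 K.
Step 2 — Polytropic n=1.63: T₂ = T₁(V₁/V₂)^(n−1) = 1450×(1.94)^0.63 = 2200 K; P₂ = P₁(V₁/V₂)^n = 281 kPa.
W = (P₁V₁−P₂V₂)/(n−1) = (95.2×217−281×112)/0.63 = -17000 J.
ΔU = nCvΔT = 1.72×24.5×(2200−1450) = 31600 J.
Q = ΔU + W = 14500 J.
Net over both steps: W = -1380 J, Q = 76200 J, ΔU = 77600 J.

77600 J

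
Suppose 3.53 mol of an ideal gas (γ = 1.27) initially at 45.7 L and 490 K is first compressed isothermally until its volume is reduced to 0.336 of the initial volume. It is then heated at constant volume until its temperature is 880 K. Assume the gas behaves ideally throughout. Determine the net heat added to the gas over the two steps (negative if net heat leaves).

P₁ = nRT₁/V₁ = 3.53×8.314×490/45.7 = 315 kPa.
Step 1 — Isothermal: T stays 490 K; PV = const ⇒ V₂ = 15.4 L, P₂ = 937 kPa.
ΔU = 0 (ideal gas, T constant).
W = nRT ln(V₂/V₁) = 3.53×8.314×490×ln(0.336) = -15700 J.
Q = ΔU + W = -15700 J.
State after step 1: P = 937 kPa, V = 15.4 L, T = 490 K.
Step 2 — Isochoric: V stays 15.4 L; P/T = const ⇒ T₂ = 880 K, P₂ = 1680 kPa.
W = 0 (no volume change).
ΔU = nCvΔT = 3.53×30.8×(880−490) = 42400 J.
Q = ΔU = 42400 J.
Net over both steps: W = -15700 J, Q = 26700 J, ΔU = 42400 J.

26700 J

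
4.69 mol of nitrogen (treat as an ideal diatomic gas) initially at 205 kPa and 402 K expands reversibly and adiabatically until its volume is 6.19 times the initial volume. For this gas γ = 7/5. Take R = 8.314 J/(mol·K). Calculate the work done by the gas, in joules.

V₁ = nRT₁/P₁ = 4.69×8.314×402/205 = 76.5 L.
Adiabatic: TV^(γ−1) = const ⇒ T₂ = 402×(0.162)^0.400 = 194 K; PV^γ = const ⇒ P₂ = 16.0 kPa.
ΔU = nCvΔT = 4.69×20.8×(194−402) = -20300 J.
Q = 0 for an adiabatic process, so W = −ΔU = 20300 J.

20300 J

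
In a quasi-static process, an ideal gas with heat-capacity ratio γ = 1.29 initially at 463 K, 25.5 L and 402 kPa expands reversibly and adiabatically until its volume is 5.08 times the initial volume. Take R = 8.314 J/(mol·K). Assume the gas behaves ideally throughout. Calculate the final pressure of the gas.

49.4 kPa

Adiabatic: TV^(γ−1) = const ⇒ T₂ = 463×(0.197)^0.290 = 289 K; PV^γ = const ⇒ P₂ = 49.4 kPa.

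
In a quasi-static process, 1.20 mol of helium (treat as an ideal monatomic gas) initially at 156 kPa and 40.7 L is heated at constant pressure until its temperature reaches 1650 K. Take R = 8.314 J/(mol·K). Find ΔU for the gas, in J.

T₁ = P₁V₁/(nR) = 156×40.7/(1.20×8.314) = 636 K.
Isobaric: P stays 156 kPa; V/T = const ⇒ T₂ = 1650 K, V₂ = 106 L.
For an ideal gas ΔU = nCvΔT with Cv = (3/2)R = 12.5 J/(mol·K).
ΔU = 1.20×12.5×(1650−636) = 15200 J.

15200 J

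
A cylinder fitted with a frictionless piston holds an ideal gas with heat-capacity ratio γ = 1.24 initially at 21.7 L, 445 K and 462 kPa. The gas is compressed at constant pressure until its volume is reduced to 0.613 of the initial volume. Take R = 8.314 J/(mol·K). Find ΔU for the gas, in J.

-16200 J

n = P₁V₁/(RT₁) = 462×21.7/(8.314×445) = 2.71 mol.
Isobaric: P stays 462 kPa; V/T = const ⇒ T₂ = 273 K, V₂ = 13.3 L.
For an ideal gas ΔU = nCvΔT with Cv = R/(γ−1) = 34.6 J/(mol·K).
ΔU = 2.71×34.6×(273−445) = -16200 J.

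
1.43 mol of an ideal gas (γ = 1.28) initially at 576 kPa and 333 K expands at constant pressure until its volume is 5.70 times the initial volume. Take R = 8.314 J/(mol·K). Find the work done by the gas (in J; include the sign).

V₁ = nRT₁/P₁ = 1.43×8.314×333/576 = 6.87 L.
Isobaric: P stays 576 kPa; V/T = const ⇒ T₂ = 1900 K, V₂ = 39.2 L.
W = PΔV = 576×(39.2−6.87) kPa·L = 18600 J.

18600 J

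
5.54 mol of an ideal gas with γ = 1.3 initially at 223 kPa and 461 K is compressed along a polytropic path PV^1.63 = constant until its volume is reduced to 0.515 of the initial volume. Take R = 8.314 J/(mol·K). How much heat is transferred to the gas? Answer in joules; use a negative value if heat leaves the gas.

19200 J

V₁ = nRT₁/P₁ = 5.54×8.314×461/223 = 95.2 L.
Polytropic n=1.63: T₂ = T₁(V₁/V₂)^(n−1) = 461×(1.94)^0.63 = 700 K; P₂ = P₁(V₁/V₂)^n = 658 kPa.
W = (P₁V₁−P₂V₂)/(n−1) = (223×95.2−658×49.0)/0.63 = -17500 J.
ΔU = nCvΔT = 5.54×27.7×(700−461) = 36700 J.
Q = ΔU + W = 19200 J.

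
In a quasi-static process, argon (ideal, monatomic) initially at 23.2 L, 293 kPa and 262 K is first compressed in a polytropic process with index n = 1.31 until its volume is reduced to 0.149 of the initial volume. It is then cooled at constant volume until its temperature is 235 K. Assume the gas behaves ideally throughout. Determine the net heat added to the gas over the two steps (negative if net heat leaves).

-18700 J

n = P₁V₁/(RT₁) = 293×23.2/(8.314×262) = 3.12 mol.
Step 1 — Polytropic n=1.31: T₂ = T₁(V₁/V₂)^(n−1) = 262×(6.71)^0.31 = 473 K; P₂ = P₁(V₁/V₂)^n = 3550 kPa.
W = (P₁V₁−P₂V₂)/(n−1) = (293×23.2−3550×3.46)/0.31 = -17600 J.
ΔU = nCvΔT = 3.12×12.5×(473−262) = 8200 J.
Q = ΔU + W = -9440 J.
State after step 1: P = 3550 kPa, V = 3.46 L, T = 473 K.
Step 2 — Isochoric: V stays 3.46 L; P/T = const ⇒ T₂ = 235 K, P₂ = 1760 kPa.
W = 0 (no volume change).
ΔU = nCvΔT = 3.12×12.5×(235−473) = -9250 J.
Q = ΔU = -9250 J.
Net over both steps: W = -17600 J, Q = -18700 J, ΔU = -1050 J.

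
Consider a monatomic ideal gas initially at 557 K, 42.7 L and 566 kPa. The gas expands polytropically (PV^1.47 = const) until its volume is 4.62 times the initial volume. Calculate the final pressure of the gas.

Polytropic n=1.47: T₂ = T₁(V₁/V₂)^(n−1) = 557×(0.216)^0.47 = 271 K; P₂ = P₁(V₁/V₂)^n = 59.7 kPa.

59.7 kPa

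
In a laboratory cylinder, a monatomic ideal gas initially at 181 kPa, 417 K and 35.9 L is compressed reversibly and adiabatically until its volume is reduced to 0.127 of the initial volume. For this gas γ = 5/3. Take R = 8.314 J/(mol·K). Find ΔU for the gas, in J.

28800 J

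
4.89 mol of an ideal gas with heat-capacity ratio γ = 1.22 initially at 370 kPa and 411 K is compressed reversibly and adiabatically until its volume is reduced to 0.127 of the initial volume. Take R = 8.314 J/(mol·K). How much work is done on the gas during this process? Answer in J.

V₁ = nRT₁/P₁ = 4.89×8.314×411/370 = 45.2 L.
Adiabatic: TV^(γ−1) = const ⇒ T₂ = 411×(7.87)^0.220 = 647 K; PV^γ = const ⇒ P₂ = 4590 kPa.
ΔU = nCvΔT = 4.89×37.8×(647−411) = 43600 J.
Q = 0 for an adiabatic process, so W = −ΔU = -43600 J.
Work done on the gas = −W_by = 43600 J.

43600 J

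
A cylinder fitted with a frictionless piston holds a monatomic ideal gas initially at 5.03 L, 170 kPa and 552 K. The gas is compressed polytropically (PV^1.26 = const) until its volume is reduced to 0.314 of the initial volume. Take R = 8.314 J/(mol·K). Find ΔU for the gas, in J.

n = P₁V₁/(RT₁) = 170×5.03/(8.314×552) = 0.186 mol.
Polytropic n=1.26: T₂ = T₁(V₁/V₂)^(n−1) = 552×(3.18)^0.26 = 746 K; P₂ = P₁(V₁/V₂)^n = 732 kPa.
For an ideal gas ΔU = nCvΔT with Cv = (3/2)R = 12.5 J/(mol·K).
ΔU = 0.186×12.5×(746−552) = 451 J.

451 J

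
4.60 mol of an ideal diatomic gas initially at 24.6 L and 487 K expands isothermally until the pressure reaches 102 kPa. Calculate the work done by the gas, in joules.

P₁ = nRT₁/V₁ = 4.60×8.314×487/24.6 = 757 kPa.
Isothermal: T stays 487 K; PV = const ⇒ V₂ = 183 L, P₂ = 102 kPa.
W = nRT ln(V₂/V₁) = 4.60×8.314×487×ln(7.42) = 37300 J.

37300 J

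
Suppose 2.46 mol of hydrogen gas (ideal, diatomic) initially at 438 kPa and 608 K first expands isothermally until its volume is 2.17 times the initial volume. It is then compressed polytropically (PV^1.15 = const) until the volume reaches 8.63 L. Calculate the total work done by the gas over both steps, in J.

-18800 J

V₁ = nRT₁/P₁ = 2.46×8.314×608/438 = 28.4 L.
Step 1 — Isothermal: T stays 608 K; PV = const ⇒ V₂ = 61.6 L, P₂ = 202 kPa.
ΔU = 0 (ideal gas, T constant).
W = nRT ln(V₂/V₁) = 2.46×8.314×608×ln(2.17) = 9630 J.
Q = ΔU + W = 9630 J.
State after step 1: P = 202 kPa, V = 61.6 L, T = 608 K.
Step 2 — Polytropic n=1.15: T₂ = T₁(V₁/V₂)^(n−1) = 608×(7.14)^0.15 = 816 K; P₂ = P₁(V₁/V₂)^n = 1940 kPa.
W = (P₁V₁−P₂V₂)/(n−1) = (202×61.6−1940×8.63)/0.15 = -28400 J.
ΔU = nCvΔT = 2.46×20.8×(816−608) = 10700 J.
Q = ΔU + W = -17800 J.
Net over both steps: W = -18800 J, Q = -8130 J, ΔU = 10700 J.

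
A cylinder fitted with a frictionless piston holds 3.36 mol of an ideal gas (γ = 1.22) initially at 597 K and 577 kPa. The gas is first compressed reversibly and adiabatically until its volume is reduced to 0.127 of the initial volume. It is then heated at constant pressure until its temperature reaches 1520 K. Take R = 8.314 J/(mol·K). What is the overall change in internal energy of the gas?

V₁ = nRT₁/P₁ = 3.36×8.314×597/577 = 28.9 L.
Step 1 — Adiabatic: TV^(γ−1) = const ⇒ T₂ = 597×(7.87)^0.220 = 940 K; PV^γ = const ⇒ P₂ = 7150 kPa.
ΔU = nCvΔT = 3.36×37.8×(940−597) = 43600 J.
Q = 0 for an adiabatic process, so W = −ΔU = -43600 J.
State after step 1: P = 7150 kPa, V = 3.67 L, T = 940 K.
Step 2 — Isobaric: P stays 7150 kPa; V/T = const ⇒ T₂ = 1520 K, V₂ = 5.94 L.
W = PΔV = 7150×(5.94−3.67) kPa·L = 16200 J.
ΔU = nCvΔT = 3.36×37.8×(1520−940) = 73600 J.
Q = ΔU + W = nCpΔT = 89800 J.
Net over both steps: W = -27400 J, Q = 89800 J, ΔU = 117000 J.

117000 J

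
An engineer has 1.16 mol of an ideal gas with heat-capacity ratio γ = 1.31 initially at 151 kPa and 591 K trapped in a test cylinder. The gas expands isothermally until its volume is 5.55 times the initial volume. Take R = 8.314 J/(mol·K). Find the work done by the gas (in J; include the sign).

9770 J

V₁ = nRT₁/P₁ = 1.16×8.314×591/151 = 37.7 L.
Isothermal: T stays 591 K; PV = const ⇒ V₂ = 209 L, P₂ = 27.2 kPa.
W = nRT ln(V₂/V₁) = 1.16×8.314×591×ln(5.55) = 9770 J.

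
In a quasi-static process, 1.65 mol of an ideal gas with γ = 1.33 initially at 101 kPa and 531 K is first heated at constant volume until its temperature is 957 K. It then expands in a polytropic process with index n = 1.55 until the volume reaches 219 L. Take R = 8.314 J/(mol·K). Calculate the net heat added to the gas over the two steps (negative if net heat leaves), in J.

10400 J

V₁ = nRT₁/P₁ = 1.65×8.314×531/101 = 72.1 L.
Step 1 — Isochoric: V stays 72.1 L; P/T = const ⇒ T₂ = 957 K, P₂ = 182 kPa.
W = 0 (no volume change).
ΔU = nCvΔT = 1.65×25.2×(957−531) = 17700 J.
Q = ΔU = 17700 J.
State after step 1: P = 182 kPa, V = 72.1 L, T = 957 K.
Step 2 — Polytropic n=1.55: T₂ = T₁(V₁/V₂)^(n−1) = 957×(0.329)^0.55 = 520 K; P₂ = P₁(V₁/V₂)^n = 32.5 kPa.
W = (P₁V₁−P₂V₂)/(n−1) = (182×72.1−32.5×219)/0.55 = 10900 J.
ΔU = nCvΔT = 1.65×25.2×(520−957) = -18200 J.
Q = ΔU + W = -7270 J.
Net over both steps: W = 10900 J, Q = 10400 J, ΔU = -477 J.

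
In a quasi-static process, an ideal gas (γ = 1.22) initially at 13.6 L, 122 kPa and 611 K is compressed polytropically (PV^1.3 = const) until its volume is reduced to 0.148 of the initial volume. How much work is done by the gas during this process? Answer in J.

n = P₁V₁/(RT₁) = 122×13.6/(8.314×611) = 0.327 mol.
Polytropic n=1.3: T₂ = T₁(V₁/V₂)^(n−1) = 611×(6.76)^0.30 = 1080 K; P₂ = P₁(V₁/V₂)^n = 1460 kPa.
W = (P₁V₁−P₂V₂)/(n−1) = (122×13.6−1460×2.01)/0.30 = -4280 J.

-4280 J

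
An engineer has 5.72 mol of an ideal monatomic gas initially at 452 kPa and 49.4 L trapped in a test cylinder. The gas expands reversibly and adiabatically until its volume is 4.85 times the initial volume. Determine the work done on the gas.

T₁ = P₁V₁/(nR) = 452×49.4/(5.72×8.314) = 470 K.
Adiabatic: TV^(γ−1) = const ⇒ T₂ = 470×(0.206)^0.667 = 164 K; PV^γ = const ⇒ P₂ = 32.5 kPa.
ΔU = nCvΔT = 5.72×12.5×(164−470) = -21800 J.
Q = 0 for an adiabatic process, so W = −ΔU = 21800 J.
Work done on the gas = −W_by = -21800 J.

-21800 J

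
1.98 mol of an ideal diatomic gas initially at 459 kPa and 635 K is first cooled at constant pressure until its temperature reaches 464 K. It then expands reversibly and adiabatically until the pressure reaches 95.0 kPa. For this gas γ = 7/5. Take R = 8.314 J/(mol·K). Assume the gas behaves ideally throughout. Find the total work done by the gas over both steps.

4110 J

V₁ = nRT₁/P₁ = 1.98×8.314×635/459 = 22.8 L.
Step 1 — Isobaric: P stays 459 kPa; V/T = const ⇒ T₂ = 464 K, V₂ = 16.6 L.
W = PΔV = 459×(16.6−22.8) kPa·L = -2810 J.
ΔU = nCvΔT = 1.98×20.8×(464−635) = -7040 J.
Q = ΔU + W = nCpΔT = -9850 J.
State after step 1: P = 459 kPa, V = 16.6 L, T = 464 K.
Step 2 — Adiabatic: T₂/T₁ = (P₂/P₁)^((γ−1)/γ) ⇒ T₂ = 464×(0.207)^0.286 = 296 K; V₂ = 51.3 L.
ΔU = nCvΔT = 1.98×20.8×(296−464) = -6920 J.
Q = 0 for an adiabatic process, so W = −ΔU = 6920 J.
Net over both steps: W = 4110 J, Q = -9850 J, ΔU = -14000 J.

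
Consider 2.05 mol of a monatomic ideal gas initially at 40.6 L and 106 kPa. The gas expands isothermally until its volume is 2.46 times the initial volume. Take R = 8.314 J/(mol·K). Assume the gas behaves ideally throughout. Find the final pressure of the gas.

43.1 kPa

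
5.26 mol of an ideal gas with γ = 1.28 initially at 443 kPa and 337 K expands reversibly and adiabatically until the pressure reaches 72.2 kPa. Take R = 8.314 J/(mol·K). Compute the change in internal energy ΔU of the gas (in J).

V₁ = nRT₁/P₁ = 5.26×8.314×337/443 = 33.3 L.
Adiabatic: T₂/T₁ = (P₂/P₁)^((γ−1)/γ) ⇒ T₂ = 337×(0.163)^0.219 = 227 K; V₂ = 137 L.
For an ideal gas ΔU = nCvΔT with Cv = R/(γ−1) = 29.7 J/(mol·K).
ΔU = 5.26×29.7×(227−337) = -17200 J.

-17200 J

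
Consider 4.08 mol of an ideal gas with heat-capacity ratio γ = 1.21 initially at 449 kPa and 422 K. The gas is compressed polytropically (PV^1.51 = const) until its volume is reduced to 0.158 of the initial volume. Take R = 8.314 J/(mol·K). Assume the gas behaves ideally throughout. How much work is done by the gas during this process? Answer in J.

-43900 J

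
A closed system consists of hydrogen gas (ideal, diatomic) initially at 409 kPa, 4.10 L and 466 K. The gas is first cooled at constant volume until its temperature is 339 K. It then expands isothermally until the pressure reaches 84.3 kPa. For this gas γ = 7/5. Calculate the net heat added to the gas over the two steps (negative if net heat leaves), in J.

396 J

n = P₁V₁/(RT₁) = 409×4.10/(8.314×466) = 0.433 mol.
Step 1 — Isochoric: V stays 4.10 L; P/T = const ⇒ T₂ = 339 K, P₂ = 298 kPa.
W = 0 (no volume change).
ΔU = nCvΔT = 0.433×20.8×(339−466) = -1140 J.
Q = ΔU = -1140 J.
State after step 1: P = 298 kPa, V = 4.10 L, T = 339 K.
Step 2 — Isothermal: T stays 339 K; PV = const ⇒ V₂ = 14.5 L, P₂ = 84.3 kPa.
ΔU = 0 (ideal gas, T constant).
W = nRT ln(V₂/V₁) = 0.433×8.314×339×ln(3.53) = 1540 J.
Q = ΔU + W = 1540 J.
Net over both steps: W = 1540 J, Q = 396 J, ΔU = -1140 J.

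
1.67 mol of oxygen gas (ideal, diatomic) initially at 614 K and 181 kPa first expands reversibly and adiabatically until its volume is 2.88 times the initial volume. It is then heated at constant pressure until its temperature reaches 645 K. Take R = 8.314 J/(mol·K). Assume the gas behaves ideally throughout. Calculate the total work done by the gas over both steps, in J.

10700 J

V₁ = nRT₁/P₁ = 1.67×8.314×614/181 = 47.1 L.
Step 1 — Adiabatic: TV^(γ−1) = const ⇒ T₂ = 614×(0.347)^0.400 = 402 K; PV^γ = const ⇒ P₂ = 41.2 kPa.
ΔU = nCvΔT = 1.67×20.8×(402−614) = -7350 J.
Q = 0 for an adiabatic process, so W = −ΔU = 7350 J.
State after step 1: P = 41.2 kPa, V = 136 L, T = 402 K.
Step 2 — Isobaric: P stays 41.2 kPa; V/T = const ⇒ T₂ = 645 K, V₂ = 218 L.
W = PΔV = 41.2×(218−136) kPa·L = 3370 J.
ΔU = nCvΔT = 1.67×20.8×(645−402) = 8430 J.
Q = ΔU + W = nCpΔT = 11800 J.
Net over both steps: W = 10700 J, Q = 11800 J, ΔU = 1080 J.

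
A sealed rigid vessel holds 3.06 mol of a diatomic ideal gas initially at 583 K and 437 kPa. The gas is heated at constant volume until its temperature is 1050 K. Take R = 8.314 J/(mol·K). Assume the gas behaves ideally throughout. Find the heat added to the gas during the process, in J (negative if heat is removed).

29700 J

V₁ = nRT₁/P₁ = 3.06×8.314×583/437 = 33.9 L.
Isochoric: V stays 33.9 L; P/T = const ⇒ T₂ = 1050 K, P₂ = 787 kPa.
W = 0 (no volume change).
ΔU = nCvΔT = 3.06×20.8×(1050−583) = 29700 J.
Q = ΔU = 29700 J.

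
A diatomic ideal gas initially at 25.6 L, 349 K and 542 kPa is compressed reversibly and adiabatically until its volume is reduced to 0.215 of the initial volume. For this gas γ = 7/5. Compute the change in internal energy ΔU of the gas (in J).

29500 J

n = P₁V₁/(RT₁) = 542×25.6/(8.314×349) = 4.78 mol.
Adiabatic: TV^(γ−1) = const ⇒ T₂ = 349×(4.65)^0.400 = 645 K; PV^γ = const ⇒ P₂ = 4660 kPa.
For an ideal gas ΔU = nCvΔT with Cv = (5/2)R = 20.8 J/(mol·K).
ΔU = 4.78×20.8×(645−349) = 29500 J.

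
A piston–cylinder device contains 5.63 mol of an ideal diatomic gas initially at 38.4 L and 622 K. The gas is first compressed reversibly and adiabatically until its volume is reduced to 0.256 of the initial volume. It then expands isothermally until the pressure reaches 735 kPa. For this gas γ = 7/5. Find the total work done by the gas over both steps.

44600 J

P₁ = nRT₁/V₁ = 5.63×8.314×622/38.4 = 758 kPa.
Step 1 — Adiabatic: TV^(γ−1) = const ⇒ T₂ = 622×(3.91)^0.400 = 1070 K; PV^γ = const ⇒ P₂ = 5110 kPa.
ΔU = nCvΔT = 5.63×20.8×(1070−622) = 52700 J.
Q = 0 for an adiabatic process, so W = −ΔU = -52700 J.
State after step 1: P = 5110 kPa, V = 9.83 L, T = 1070 K.
Step 2 — Isothermal: T stays 1070 K; PV = const ⇒ V₂ = 68.3 L, P₂ = 735 kPa.
ΔU = 0 (ideal gas, T constant).
W = nRT ln(V₂/V₁) = 5.63×8.314×1070×ln(6.95) = 97300 J.
Q = ΔU + W = 97300 J.
Net over both steps: W = 44600 J, Q = 97300 J, ΔU = 52700 J.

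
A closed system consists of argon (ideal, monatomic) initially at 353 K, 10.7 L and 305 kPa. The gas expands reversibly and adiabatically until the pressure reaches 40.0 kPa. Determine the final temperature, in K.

157 K

Adiabatic: T₂/T₁ = (P₂/P₁)^((γ−1)/γ) ⇒ T₂ = 353×(0.131)^0.400 = 157 K; V₂ = 36.2 L.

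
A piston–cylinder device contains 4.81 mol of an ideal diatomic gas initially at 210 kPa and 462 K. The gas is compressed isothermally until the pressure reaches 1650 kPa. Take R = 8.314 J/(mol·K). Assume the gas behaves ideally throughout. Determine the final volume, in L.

V₁ = nRT₁/P₁ = 4.81×8.314×462/210 = 88.0 L.
Isothermal: T stays 462 K; PV = const ⇒ V₂ = 11.2 L, P₂ = 1650 kPa.

11.2 L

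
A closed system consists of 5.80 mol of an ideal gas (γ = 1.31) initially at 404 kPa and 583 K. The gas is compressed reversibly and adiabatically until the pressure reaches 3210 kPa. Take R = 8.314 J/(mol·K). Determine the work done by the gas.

-57400 J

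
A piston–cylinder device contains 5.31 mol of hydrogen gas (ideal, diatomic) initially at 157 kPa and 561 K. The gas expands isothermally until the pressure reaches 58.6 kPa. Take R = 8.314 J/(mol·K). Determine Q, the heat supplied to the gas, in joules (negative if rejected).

24400 J

V₁ = nRT₁/P₁ = 5.31×8.314×561/157 = 158 L.
Isothermal: T stays 561 K; PV = const ⇒ V₂ = 423 L, P₂ = 58.6 kPa.
ΔU = 0 (ideal gas, T constant).
W = nRT ln(V₂/V₁) = 5.31×8.314×561×ln(2.68) = 24400 J.
Q = ΔU + W = 24400 J.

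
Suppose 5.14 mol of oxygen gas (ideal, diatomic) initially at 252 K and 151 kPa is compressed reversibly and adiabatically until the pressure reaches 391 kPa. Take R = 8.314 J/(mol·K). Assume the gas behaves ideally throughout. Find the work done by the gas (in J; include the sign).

-8410 J

V₁ = nRT₁/P₁ = 5.14×8.314×252/151 = 71.3 L.
Adiabatic: T₂/T₁ = (P₂/P₁)^((γ−1)/γ) ⇒ T₂ = 252×(2.59)^0.286 = 331 K; V₂ = 36.1 L.
ΔU = nCvΔT = 5.14×20.8×(331−252) = 8410 J.
Q = 0 for an adiabatic process, so W = −ΔU = -8410 J.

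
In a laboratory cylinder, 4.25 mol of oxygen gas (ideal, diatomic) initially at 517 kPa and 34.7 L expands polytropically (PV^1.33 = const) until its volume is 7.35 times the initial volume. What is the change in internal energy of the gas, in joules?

-21600 J

T₁ = P₁V₁/(nR) = 517×34.7/(4.25×8.314) = 508 K.
Polytropic n=1.33: T₂ = T₁(V₁/V₂)^(n−1) = 508×(0.136)^0.33 = 263 K; P₂ = P₁(V₁/V₂)^n = 36.4 kPa.
For an ideal gas ΔU = nCvΔT with Cv = (5/2)R = 20.8 J/(mol·K).
ΔU = 4.25×20.8×(263−508) = -21600 J.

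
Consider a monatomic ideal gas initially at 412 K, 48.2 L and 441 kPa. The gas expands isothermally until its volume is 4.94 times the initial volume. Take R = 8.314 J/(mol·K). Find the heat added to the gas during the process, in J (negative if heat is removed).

34000 J

n = P₁V₁/(RT₁) = 441×48.2/(8.314×412) = 6.21 mol.
Isothermal: T stays 412 K; PV = const ⇒ V₂ = 238 L, P₂ = 89.3 kPa.
ΔU = 0 (ideal gas, T constant).
W = nRT ln(V₂/V₁) = 6.21×8.314×412×ln(4.94) = 34000 J.
Q = ΔU + W = 34000 J.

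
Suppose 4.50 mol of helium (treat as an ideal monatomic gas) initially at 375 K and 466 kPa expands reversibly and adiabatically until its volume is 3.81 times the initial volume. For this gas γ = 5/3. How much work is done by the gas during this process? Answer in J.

12400 J

V₁ = nRT₁/P₁ = 4.50×8.314×375/466 = 30.1 L.
Adiabatic: TV^(γ−1) = const ⇒ T₂ = 375×(0.262)^0.667 = 154 K; PV^γ = const ⇒ P₂ = 50.1 kPa.
ΔU = nCvΔT = 4.50×12.5×(154−375) = -12400 J.
Q = 0 for an adiabatic process, so W = −ΔU = 12400 J.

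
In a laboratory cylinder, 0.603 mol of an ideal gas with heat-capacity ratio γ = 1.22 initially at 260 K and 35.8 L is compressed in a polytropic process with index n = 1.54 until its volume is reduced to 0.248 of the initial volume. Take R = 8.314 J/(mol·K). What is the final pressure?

312 kPa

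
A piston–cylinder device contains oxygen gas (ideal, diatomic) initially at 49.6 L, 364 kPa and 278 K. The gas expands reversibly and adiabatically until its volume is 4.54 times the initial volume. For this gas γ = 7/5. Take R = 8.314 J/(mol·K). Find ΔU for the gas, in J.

-20500 J

n = P₁V₁/(RT₁) = 364×49.6/(8.314×278) = 7.81 mol.
Adiabatic: TV^(γ−1) = const ⇒ T₂ = 278×(0.220)^0.400 = 152 K; PV^γ = const ⇒ P₂ = 43.8 kPa.
For an ideal gas ΔU = nCvΔT with Cv = (5/2)R = 20.8 J/(mol·K).
ΔU = 7.81×20.8×(152−278) = -20500 J.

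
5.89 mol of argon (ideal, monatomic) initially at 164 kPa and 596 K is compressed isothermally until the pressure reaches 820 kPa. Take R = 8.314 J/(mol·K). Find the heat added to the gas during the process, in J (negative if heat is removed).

-47000 J

V₁ = nRT₁/P₁ = 5.89×8.314×596/164 = 178 L.
Isothermal: T stays 596 K; PV = const ⇒ V₂ = 35.6 L, P₂ = 820 kPa.
ΔU = 0 (ideal gas, T constant).
W = nRT ln(V₂/V₁) = 5.89×8.314×596×ln(0.200) = -47000 J.
Q = ΔU + W = -47000 J.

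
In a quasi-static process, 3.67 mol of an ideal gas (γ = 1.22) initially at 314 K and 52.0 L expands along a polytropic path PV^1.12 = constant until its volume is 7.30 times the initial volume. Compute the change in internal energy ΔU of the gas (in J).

P₁ = nRT₁/V₁ = 3.67×8.314×314/52.0 = 184 kPa.
Polytropic n=1.12: T₂ = T₁(V₁/V₂)^(n−1) = 314×(0.137)^0.12 = 247 K; P₂ = P₁(V₁/V₂)^n = 19.9 kPa.
For an ideal gas ΔU = nCvΔT with Cv = R/(γ−1) = 37.8 J/(mol·K).
ΔU = 3.67×37.8×(247−314) = -9240 J.

-9240 J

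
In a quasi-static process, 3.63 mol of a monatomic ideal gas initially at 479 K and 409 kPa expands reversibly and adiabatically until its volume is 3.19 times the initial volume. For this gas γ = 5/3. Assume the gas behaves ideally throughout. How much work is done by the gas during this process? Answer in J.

11700 J

V₁ = nRT₁/P₁ = 3.63×8.314×479/409 = 35.3 L.
Adiabatic: TV^(γ−1) = const ⇒ T₂ = 479×(0.313)^0.667 = 221 K; PV^γ = const ⇒ P₂ = 59.2 kPa.
ΔU = nCvΔT = 3.63×12.5×(221−479) = -11700 J.
Q = 0 for an adiabatic process, so W = −ΔU = 11700 J.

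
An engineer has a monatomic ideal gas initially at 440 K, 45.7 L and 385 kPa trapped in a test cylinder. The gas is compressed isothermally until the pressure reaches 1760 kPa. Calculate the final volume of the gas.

10.0 L

Isothermal: T stays 440 K; PV = const ⇒ V₂ = 10.0 L, P₂ = 1760 kPa.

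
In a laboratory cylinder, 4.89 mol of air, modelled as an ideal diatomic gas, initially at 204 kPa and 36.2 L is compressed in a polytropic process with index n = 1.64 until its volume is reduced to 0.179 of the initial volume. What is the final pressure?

3430 kPa

T₁ = P₁V₁/(nR) = 204×36.2/(4.89×8.314) = 182 K.
Polytropic n=1.64: T₂ = T₁(V₁/V₂)^(n−1) = 182×(5.59)^0.64 = 546 K; P₂ = P₁(V₁/V₂)^n = 3430 kPa.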